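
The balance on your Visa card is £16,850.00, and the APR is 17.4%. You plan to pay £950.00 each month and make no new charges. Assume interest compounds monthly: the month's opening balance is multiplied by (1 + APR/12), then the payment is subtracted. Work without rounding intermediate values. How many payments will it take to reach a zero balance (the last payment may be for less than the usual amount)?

Monthly rate r = 17.4%/12 = 1.45% = 0.0145.
Recurrence: B ← B·(1+r) − £950.00.
Month 1: interest £244.32; balance after payment £16,144.33.
Month 2: interest £234.09; balance after payment £15,428.42.
Closed form: n = −ln(1 − rB₀/P)/ln(1+r) = −ln(0.74282)/ln(1.0145) ≈ 20.652, so the balance reaches zero during payment 21.

21 payments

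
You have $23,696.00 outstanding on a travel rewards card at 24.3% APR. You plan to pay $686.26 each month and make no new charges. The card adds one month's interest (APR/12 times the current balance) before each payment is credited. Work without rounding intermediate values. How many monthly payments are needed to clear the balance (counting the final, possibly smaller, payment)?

Monthly rate r = 24.3%/12 = 2.025% = 0.02025.
Recurrence: B ← B·(1+r) − $686.26.
Month 1: interest $479.84; balance after payment $23,489.58.
Month 2: interest $475.66; balance after payment $23,278.99.
Closed form: n = −ln(1 − rB₀/P)/ln(1+r) = −ln(0.30078)/ln(1.02025) ≈ 59.925, so the balance reaches zero during payment 60.

60 payments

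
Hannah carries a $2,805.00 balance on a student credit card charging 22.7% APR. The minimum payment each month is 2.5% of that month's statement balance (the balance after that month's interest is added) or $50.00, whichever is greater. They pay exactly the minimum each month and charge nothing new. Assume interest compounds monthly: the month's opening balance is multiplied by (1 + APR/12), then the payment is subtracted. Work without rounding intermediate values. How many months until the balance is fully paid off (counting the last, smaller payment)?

127 months

Monthly rate r = 22.7%/12 = 1.89167% = 0.0189167.
While 2.5% of the post-interest balance exceeds $50.00, each month B ← (B·(1+r))·(1 − 0.025), i.e. B shrinks by the factor (1+r)·0.975 = 0.99344.
This holds for months 1–55. Entering month 56 the balance is $1,953.50; 2.5% of the post-interest balance is now below $50.00, so the flat $50.00 minimum applies from here.
From month 56 a fixed $50.00 at rate r clears $1,953.50 in 72 more payments. Total: 55 + 72 = 127 months.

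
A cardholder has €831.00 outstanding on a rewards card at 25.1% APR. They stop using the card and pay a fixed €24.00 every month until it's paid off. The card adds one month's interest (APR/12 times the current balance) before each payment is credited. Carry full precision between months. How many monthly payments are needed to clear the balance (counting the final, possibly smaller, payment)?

63 payments

Monthly rate r = 25.1%/12 = 2.09167% = 0.0209167.
Recurrence: B ← B·(1+r) − €24.00.
Month 1: interest €17.38; balance after payment €824.38.
Month 2: interest €17.24; balance after payment €817.63.
Closed form: n = −ln(1 − rB₀/P)/ln(1+r) = −ln(0.27576)/ln(1.02092) ≈ 62.230, so the balance reaches zero during payment 63.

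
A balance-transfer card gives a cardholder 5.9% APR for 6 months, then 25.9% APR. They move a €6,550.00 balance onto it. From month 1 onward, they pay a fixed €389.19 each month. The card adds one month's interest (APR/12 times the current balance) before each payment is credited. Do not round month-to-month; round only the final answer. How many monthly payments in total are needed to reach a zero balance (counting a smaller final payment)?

Promo months 1–6 at r₀ = 5.9%/12 = 0.00491667; months 7+ at r₁ = 25.9%/12 = 0.0215833.
After month 6: iterate B ← B·(1+r₀) − €389.19 for 6 months → €4,381.58.
Then at r₁ with €389.19/mo: n₂ = −ln(1 − r₁·B/P)/ln(1+r₁) ≈ 13.04 → 14 more payments.

20 months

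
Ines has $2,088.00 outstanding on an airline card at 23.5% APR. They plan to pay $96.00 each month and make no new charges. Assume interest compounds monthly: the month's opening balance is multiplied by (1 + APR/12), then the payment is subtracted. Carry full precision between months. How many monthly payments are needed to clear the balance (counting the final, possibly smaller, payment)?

Monthly rate r = 23.5%/12 = 1.95833% = 0.0195833.
Recurrence: B ← B·(1+r) − $96.00.
Month 1: interest $40.89; balance after payment $2,032.89.
Month 2: interest $39.81; balance after payment $1,976.70.
Closed form: n = −ln(1 − rB₀/P)/ln(1+r) = −ln(0.57406)/ln(1.01958) ≈ 28.618, so the balance reaches zero during payment 29.

29 payments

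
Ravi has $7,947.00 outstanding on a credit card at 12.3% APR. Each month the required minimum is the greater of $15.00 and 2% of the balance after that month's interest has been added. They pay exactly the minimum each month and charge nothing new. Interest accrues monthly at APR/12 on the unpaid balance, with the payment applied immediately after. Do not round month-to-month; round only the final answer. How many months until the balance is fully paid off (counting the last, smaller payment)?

Monthly rate r = 12.3%/12 = 1.025% = 0.01025.
While 2% of the post-interest balance exceeds $15.00, each month B ← (B·(1+r))·(1 − 0.02), i.e. B shrinks by the factor (1+r)·0.98 = 0.99005.
This holds for months 1–237. Entering month 238 the balance is $742.03; 2% of the post-interest balance is now below $15.00, so the flat $15.00 minimum applies from here.
From month 238 a fixed $15.00 at rate r clears $742.03 in 70 more payments. Total: 237 + 70 = 307 months.

307 months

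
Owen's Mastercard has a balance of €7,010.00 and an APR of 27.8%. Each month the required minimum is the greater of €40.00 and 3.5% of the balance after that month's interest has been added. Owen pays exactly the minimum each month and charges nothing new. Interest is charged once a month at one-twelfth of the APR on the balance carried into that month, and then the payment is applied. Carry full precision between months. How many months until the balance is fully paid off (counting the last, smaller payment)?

Monthly rate r = 27.8%/12 = 2.31667% = 0.0231667.
While 3.5% of the post-interest balance exceeds €40.00, each month B ← (B·(1+r))·(1 − 0.035), i.e. B shrinks by the factor (1+r)·0.965 = 0.98736.
This holds for months 1–145. Entering month 146 the balance is €1,107.65; 3.5% of the post-interest balance is now below €40.00, so the flat €40.00 minimum applies from here.
From month 146 a fixed €40.00 at rate r clears €1,107.65 in 45 more payments. Total: 145 + 45 = 190 months.

190 months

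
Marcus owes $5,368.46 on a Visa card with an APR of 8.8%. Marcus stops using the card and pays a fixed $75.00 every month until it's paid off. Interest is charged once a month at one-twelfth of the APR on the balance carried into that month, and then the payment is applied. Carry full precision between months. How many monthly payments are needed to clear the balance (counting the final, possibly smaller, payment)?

Monthly rate r = 8.8%/12 = 0.733333% = 0.00733333.
Recurrence: B ← B·(1+r) − $75.00.
Month 1: interest $39.37; balance after payment $5,332.83.
Month 2: interest $39.11; balance after payment $5,296.94.
Closed form: n = −ln(1 − rB₀/P)/ln(1+r) = −ln(0.47508)/ln(1.00733) ≈ 101.862, so the balance reaches zero during payment 102.

102 months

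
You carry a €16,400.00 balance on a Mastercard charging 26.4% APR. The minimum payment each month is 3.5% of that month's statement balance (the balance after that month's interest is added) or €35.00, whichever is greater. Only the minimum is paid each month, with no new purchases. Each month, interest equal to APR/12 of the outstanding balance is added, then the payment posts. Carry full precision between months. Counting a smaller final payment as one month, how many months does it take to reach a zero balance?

248 months

Monthly rate r = 26.4%/12 = 2.2% = 0.022.
While 3.5% of the post-interest balance exceeds €35.00, each month B ← (B·(1+r))·(1 − 0.035), i.e. B shrinks by the factor (1+r)·0.965 = 0.98623.
This holds for months 1–204. Entering month 205 the balance is €969.17; 3.5% of the post-interest balance is now below €35.00, so the flat €35.00 minimum applies from here.
From month 205 a fixed €35.00 at rate r clears €969.17 in 44 more payments. Total: 204 + 44 = 248 months.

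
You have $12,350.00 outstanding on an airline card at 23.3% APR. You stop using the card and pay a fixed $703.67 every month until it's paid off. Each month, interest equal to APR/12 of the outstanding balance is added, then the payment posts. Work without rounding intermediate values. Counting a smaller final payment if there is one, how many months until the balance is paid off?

22 payments

Monthly rate r = 23.3%/12 = 1.94167% = 0.0194167.
Recurrence: B ← B·(1+r) − $703.67.
Month 1: interest $239.80; balance after payment $11,886.13.
Month 2: interest $230.79; balance after payment $11,413.24.
Closed form: n = −ln(1 − rB₀/P)/ln(1+r) = −ln(0.65922)/ln(1.01942) ≈ 21.668, so the balance reaches zero during payment 22.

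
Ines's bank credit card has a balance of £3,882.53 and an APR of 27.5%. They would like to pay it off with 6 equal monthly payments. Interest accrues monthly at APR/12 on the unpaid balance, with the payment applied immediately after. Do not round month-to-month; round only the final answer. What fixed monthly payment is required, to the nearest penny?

£699.97

Monthly rate r = 27.5%/12 = 2.29167% = 0.0229167.
Level-payment amortization: P = B₀·r / (1 − (1+r)^(−n)) = 3882.53·0.0229167 / (1 − 1.02292^(−6)).
Denominator 1 − (1+r)^(−6) = 0.127112104.
P = 88.9746 / 0.127112104 ≈ 699.97.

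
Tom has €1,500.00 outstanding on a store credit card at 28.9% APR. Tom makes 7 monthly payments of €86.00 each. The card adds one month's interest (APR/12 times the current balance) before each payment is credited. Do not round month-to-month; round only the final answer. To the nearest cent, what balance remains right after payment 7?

€1,124.61

Monthly rate r = 28.9%/12 = 2.40833% = 0.0240833.
Each month: B ← B·(1+r) − €86.00.
Month 1: interest €36.12; balance after payment €1,450.12.
Month 2: interest €34.92; balance after payment €1,399.05.
Month 3: interest €33.69; balance after payment €1,346.74.
Month 4: interest €32.43; balance after payment €1,293.18.
Month 5: interest €31.14; balance after payment €1,238.32.
Month 6: interest €29.82; balance after payment €1,182.14.
Month 7: interest €28.47; balance after payment €1,124.61.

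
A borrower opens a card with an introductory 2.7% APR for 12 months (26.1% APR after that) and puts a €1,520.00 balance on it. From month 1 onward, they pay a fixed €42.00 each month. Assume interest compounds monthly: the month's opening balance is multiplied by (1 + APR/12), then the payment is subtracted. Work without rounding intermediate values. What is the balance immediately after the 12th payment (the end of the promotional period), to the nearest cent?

Promo months 1–12 at r₀ = 2.7%/12 = 0.00225; months 13+ at r₁ = 26.1%/12 = 0.02175.
After month 12: iterate B ← B·(1+r₀) − €42.00 for 12 months → €1,051.27.

€1,051.27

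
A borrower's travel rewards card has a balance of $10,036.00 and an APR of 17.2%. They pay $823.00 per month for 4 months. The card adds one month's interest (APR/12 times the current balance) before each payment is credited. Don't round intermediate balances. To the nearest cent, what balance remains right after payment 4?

$7,260.43

Monthly rate r = 17.2%/12 = 1.43333% = 0.0143333.
Each month: B ← B·(1+r) − $823.00.
Month 1: interest $143.85; balance after payment $9,356.85.
Month 2: interest $134.11; balance after payment $8,667.96.
Month 3: interest $124.24; balance after payment $7,969.20.
Month 4: interest $114.23; balance after payment $7,260.43.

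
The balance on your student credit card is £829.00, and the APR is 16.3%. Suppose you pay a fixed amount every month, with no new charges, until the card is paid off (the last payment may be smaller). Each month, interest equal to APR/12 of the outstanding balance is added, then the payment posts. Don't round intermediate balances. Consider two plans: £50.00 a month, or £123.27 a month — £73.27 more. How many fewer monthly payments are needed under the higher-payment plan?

11 fewer payments

Monthly rate r = 16.3%/12 = 1.35833% = 0.0135833.
At £50.00/mo: n = ⌈−ln(1 − rB₀/P)/ln(1+r)⌉ = 19 payments (last £45.65); total interest = total paid − £829.00 = £116.65.
At £123.27/mo: 8 payments (last £12.42); total interest £46.31.
Payments saved = 19 − 8 = 11.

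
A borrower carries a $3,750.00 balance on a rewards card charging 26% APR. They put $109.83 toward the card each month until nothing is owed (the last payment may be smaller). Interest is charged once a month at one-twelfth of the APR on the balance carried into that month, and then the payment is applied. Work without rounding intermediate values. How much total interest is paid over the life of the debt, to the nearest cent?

Monthly rate r = 26%/12 = 2.16667% = 0.0216667.
Payoff takes n = ⌈−ln(1 − rB₀/P)/ln(1+r)⌉ = ⌈62.804⌉ = 63 payments; the last is $88.51.
Total paid = 62·$109.83 + $88.51 = $6,897.97.
Total interest = total paid − principal = $6,897.97 − $3,750.00 = $3,147.97.

$3,147.97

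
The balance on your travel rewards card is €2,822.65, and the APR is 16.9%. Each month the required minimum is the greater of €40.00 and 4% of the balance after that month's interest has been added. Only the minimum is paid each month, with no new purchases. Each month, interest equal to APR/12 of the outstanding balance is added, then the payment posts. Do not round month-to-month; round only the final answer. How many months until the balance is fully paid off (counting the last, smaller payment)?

Monthly rate r = 16.9%/12 = 1.40833% = 0.0140833.
While 4% of the post-interest balance exceeds €40.00, each month B ← (B·(1+r))·(1 − 0.04), i.e. B shrinks by the factor (1+r)·0.96 = 0.97352.
This holds for months 1–40. Entering month 41 the balance is €964.83; 4% of the post-interest balance is now below €40.00, so the flat €40.00 minimum applies from here.
From month 41 a fixed €40.00 at rate r clears €964.83 in 30 more payments. Total: 40 + 30 = 70 months.

70 months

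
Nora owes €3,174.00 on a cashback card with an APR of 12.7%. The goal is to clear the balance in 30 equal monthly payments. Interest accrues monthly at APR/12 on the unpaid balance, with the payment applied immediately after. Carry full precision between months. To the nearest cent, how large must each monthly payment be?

Monthly rate r = 12.7%/12 = 1.05833% = 0.0105833.
Level-payment amortization: P = B₀·r / (1 − (1+r)^(−n)) = 3174.00·0.0105833 / (1 − 1.01058^(−30)).
Denominator 1 − (1+r)^(−30) = 0.270817807.
P = 33.5915 / 0.270817807 ≈ 124.04.

€124.04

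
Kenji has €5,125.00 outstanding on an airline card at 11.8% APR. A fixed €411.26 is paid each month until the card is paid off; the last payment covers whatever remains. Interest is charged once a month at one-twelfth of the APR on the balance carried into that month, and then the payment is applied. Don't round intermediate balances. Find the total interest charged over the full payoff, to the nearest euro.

€370

Monthly rate r = 11.8%/12 = 0.983333% = 0.00983333.
Payoff takes n = ⌈−ln(1 − rB₀/P)/ln(1+r)⌉ = ⌈13.359⌉ = 14 payments; the last is €148.20.
Total paid = 13·€411.26 + €148.20 = €5,494.58.
Total interest = total paid − principal = €5,494.58 − €5,125.00 = €369.58.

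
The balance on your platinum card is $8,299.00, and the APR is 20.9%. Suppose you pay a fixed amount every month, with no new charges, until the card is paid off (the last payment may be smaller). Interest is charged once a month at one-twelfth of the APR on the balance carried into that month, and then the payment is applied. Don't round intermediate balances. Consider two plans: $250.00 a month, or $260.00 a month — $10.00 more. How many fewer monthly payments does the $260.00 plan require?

Monthly rate r = 20.9%/12 = 1.74167% = 0.0174167.
At $250.00/mo: n = ⌈−ln(1 − rB₀/P)/ln(1+r)⌉ = 50 payments (last $247.15); total interest = total paid − $8,299.00 = $4,198.15.
At $260.00/mo: 48 payments (last $3.48); total interest $3,924.48.
Payments saved = 50 − 48 = 2.

2 fewer payments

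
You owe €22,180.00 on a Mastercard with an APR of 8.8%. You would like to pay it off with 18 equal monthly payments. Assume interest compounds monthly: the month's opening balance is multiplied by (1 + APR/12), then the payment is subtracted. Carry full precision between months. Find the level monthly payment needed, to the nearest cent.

€1,319.84

Monthly rate r = 8.8%/12 = 0.733333% = 0.00733333.
Level-payment amortization: P = B₀·r / (1 − (1+r)^(−n)) = 22180.00·0.00733333 / (1 − 1.00733^(−18)).
Denominator 1 − (1+r)^(−18) = 0.123236816.
P = 162.653 / 0.123236816 ≈ 1319.84.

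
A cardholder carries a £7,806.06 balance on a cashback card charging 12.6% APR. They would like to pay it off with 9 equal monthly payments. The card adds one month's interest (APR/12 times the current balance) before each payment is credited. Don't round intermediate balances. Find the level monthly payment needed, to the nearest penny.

£913.51

Monthly rate r = 12.6%/12 = 1.05% = 0.0105.
Level-payment amortization: P = B₀·r / (1 − (1+r)^(−n)) = 7806.06·0.0105 / (1 − 1.0105^(−9)).
Denominator 1 − (1+r)^(−9) = 0.0897239017.
P = 81.9636 / 0.0897239017 ≈ 913.51.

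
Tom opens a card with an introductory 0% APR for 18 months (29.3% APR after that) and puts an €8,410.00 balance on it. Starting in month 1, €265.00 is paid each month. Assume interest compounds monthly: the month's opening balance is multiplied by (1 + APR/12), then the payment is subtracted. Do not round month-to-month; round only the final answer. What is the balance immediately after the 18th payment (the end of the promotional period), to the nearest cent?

Promo months 1–18 at r₀ = 0%/12 = 0; months 19+ at r₁ = 29.3%/12 = 0.0244167.
After month 18 (no interest yet): B = €8,410.00 − 18·€265.00 = €3,640.00.

€3,640.00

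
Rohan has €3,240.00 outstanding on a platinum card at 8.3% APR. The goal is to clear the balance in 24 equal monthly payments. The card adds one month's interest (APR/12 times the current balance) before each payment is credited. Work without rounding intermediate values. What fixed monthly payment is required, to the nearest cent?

€146.98

Monthly rate r = 8.3%/12 = 0.691667% = 0.00691667.
Level-payment amortization: P = B₀·r / (1 − (1+r)^(−n)) = 3240.00·0.00691667 / (1 − 1.00692^(−24)).
Denominator 1 − (1+r)^(−24) = 0.152469583.
P = 22.41 / 0.152469583 ≈ 146.98.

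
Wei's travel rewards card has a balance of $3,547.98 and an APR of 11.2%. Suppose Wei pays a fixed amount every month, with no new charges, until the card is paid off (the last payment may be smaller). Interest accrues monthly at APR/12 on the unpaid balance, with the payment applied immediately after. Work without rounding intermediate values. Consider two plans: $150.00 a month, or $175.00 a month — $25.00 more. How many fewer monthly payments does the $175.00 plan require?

4 fewer payments

Monthly rate r = 11.2%/12 = 0.933333% = 0.00933333.
At $150.00/mo: n = ⌈−ln(1 − rB₀/P)/ln(1+r)⌉ = 27 payments (last $127.63); total interest = total paid − $3,547.98 = $479.65.
At $175.00/mo: 23 payments (last $101.63); total interest $403.65.
Payments saved = 27 − 23 = 4.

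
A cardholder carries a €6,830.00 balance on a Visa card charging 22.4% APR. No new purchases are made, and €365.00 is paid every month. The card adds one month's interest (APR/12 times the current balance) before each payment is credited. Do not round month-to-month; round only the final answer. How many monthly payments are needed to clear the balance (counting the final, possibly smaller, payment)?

24 months

Monthly rate r = 22.4%/12 = 1.86667% = 0.0186667.
Recurrence: B ← B·(1+r) − €365.00.
Month 1: interest €127.49; balance after payment €6,592.49.
Month 2: interest €123.06; balance after payment €6,350.55.
Closed form: n = −ln(1 − rB₀/P)/ln(1+r) = −ln(0.6507)/ln(1.01867) ≈ 23.234, so the balance reaches zero during payment 24.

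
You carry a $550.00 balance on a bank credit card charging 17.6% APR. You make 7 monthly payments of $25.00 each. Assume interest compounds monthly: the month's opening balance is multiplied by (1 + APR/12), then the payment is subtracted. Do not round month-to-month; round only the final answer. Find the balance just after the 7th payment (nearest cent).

$426.12

Monthly rate r = 17.6%/12 = 1.46667% = 0.0146667.
Each month: B ← B·(1+r) − $25.00.
Month 1: interest $8.07; balance after payment $533.07.
Month 2: interest $7.82; balance after payment $515.88.
Month 3: interest $7.57; balance after payment $498.45.
Month 4: interest $7.31; balance after payment $480.76.
Month 5: interest $7.05; balance after payment $462.81.
Month 6: interest $6.79; balance after payment $444.60.
Month 7: interest $6.52; balance after payment $426.12.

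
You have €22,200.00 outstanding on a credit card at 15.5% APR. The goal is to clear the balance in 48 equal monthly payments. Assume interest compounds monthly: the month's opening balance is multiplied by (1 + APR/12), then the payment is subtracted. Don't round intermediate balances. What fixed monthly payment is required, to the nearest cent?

€623.48

Monthly rate r = 15.5%/12 = 1.29167% = 0.0129167.
Level-payment amortization: P = B₀·r / (1 − (1+r)^(−n)) = 22200.00·0.0129167 / (1 − 1.01292^(−48)).
Denominator 1 − (1+r)^(−48) = 0.459915669.
P = 286.75 / 0.459915669 ≈ 623.48.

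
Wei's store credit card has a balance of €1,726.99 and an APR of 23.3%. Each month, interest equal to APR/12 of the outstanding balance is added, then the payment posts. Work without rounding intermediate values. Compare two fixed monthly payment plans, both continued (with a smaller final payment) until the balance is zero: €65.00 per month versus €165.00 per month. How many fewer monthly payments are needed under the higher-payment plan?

26 fewer payments

Monthly rate r = 23.3%/12 = 1.94167% = 0.0194167.
At €65.00/mo: n = ⌈−ln(1 − rB₀/P)/ln(1+r)⌉ = 38 payments (last €47.10); total interest = total paid − €1,726.99 = €725.11.
At €165.00/mo: 12 payments (last €134.51); total interest €222.52.
Payments saved = 38 − 12 = 26.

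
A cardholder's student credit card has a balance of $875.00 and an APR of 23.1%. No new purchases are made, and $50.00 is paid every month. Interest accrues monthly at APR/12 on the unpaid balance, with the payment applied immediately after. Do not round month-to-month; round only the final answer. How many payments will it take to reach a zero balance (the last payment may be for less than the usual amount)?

22 months

Monthly rate r = 23.1%/12 = 1.925% = 0.01925.
Recurrence: B ← B·(1+r) − $50.00.
Month 1: interest $16.84; balance after payment $841.84.
Month 2: interest $16.21; balance after payment $808.05.
Closed form: n = −ln(1 − rB₀/P)/ln(1+r) = −ln(0.66312)/ln(1.01925) ≈ 21.545, so the balance reaches zero during payment 22.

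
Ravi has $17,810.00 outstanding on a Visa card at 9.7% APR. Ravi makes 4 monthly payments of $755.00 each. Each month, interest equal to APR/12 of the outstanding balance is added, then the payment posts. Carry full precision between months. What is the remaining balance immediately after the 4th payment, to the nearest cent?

Monthly rate r = 9.7%/12 = 0.808333% = 0.00808333.
Each month: B ← B·(1+r) − $755.00.
Month 1: interest $143.96; balance after payment $17,198.96.
Month 2: interest $139.02; balance after payment $16,582.99.
Month 3: interest $134.05; balance after payment $15,962.03.
Month 4: interest $129.03; balance after payment $15,336.06.

$15,336.06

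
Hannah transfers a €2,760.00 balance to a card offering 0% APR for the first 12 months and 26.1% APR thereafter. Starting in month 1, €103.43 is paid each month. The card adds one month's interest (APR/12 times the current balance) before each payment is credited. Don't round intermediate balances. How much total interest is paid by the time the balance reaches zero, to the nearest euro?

Promo months 1–12 at r₀ = 0%/12 = 0; months 13+ at r₁ = 26.1%/12 = 0.02175.
After month 12 (no interest yet): B = €2,760.00 − 12·€103.43 = €1,518.84.
Then at r₁ with €103.43/mo: n₂ = −ln(1 − r₁·B/P)/ln(1+r₁) ≈ 17.88 → 18 more payments.
Total paid = 29·€103.43 + €91.37 = €3,090.84; interest = €3,090.84 − €2,760.00 = €330.84.

€331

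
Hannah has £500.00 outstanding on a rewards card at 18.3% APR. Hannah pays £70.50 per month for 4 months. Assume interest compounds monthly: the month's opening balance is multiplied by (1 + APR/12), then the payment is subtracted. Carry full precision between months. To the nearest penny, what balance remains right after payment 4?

Monthly rate r = 18.3%/12 = 1.525% = 0.01525.
Each month: B ← B·(1+r) − £70.50.
Month 1: interest £7.63; balance after payment £437.12.
Month 2: interest £6.67; balance after payment £373.29.
Month 3: interest £5.69; balance after payment £308.48.
Month 4: interest £4.70; balance after payment £242.69.

£242.69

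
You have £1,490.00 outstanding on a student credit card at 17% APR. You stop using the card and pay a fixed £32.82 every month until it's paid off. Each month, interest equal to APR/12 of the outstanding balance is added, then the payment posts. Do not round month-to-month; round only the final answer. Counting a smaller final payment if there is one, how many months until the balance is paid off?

74 months

Monthly rate r = 17%/12 = 1.41667% = 0.0141667.
Recurrence: B ← B·(1+r) − £32.82.
Month 1: interest £21.11; balance after payment £1,478.29.
Month 2: interest £20.94; balance after payment £1,466.41.
Closed form: n = −ln(1 − rB₀/P)/ln(1+r) = −ln(0.35685)/ln(1.01417) ≈ 73.252, so the balance reaches zero during payment 74.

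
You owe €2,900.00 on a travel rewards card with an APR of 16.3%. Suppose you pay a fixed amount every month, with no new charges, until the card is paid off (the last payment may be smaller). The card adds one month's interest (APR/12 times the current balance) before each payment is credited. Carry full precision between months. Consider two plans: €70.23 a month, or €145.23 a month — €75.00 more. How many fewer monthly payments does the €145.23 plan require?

38 fewer payments

Monthly rate r = 16.3%/12 = 1.35833% = 0.0135833.
At €70.23/mo: n = ⌈−ln(1 − rB₀/P)/ln(1+r)⌉ = 62 payments (last €0.06); total interest = total paid − €2,900.00 = €1,384.09.
At €145.23/mo: 24 payments (last €65.82); total interest €506.11.
Payments saved = 62 − 24 = 38.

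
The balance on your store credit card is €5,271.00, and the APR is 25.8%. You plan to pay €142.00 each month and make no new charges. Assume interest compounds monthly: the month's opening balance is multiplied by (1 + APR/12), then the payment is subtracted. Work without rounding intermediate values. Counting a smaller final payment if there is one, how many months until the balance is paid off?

Monthly rate r = 25.8%/12 = 2.15% = 0.0215.
Recurrence: B ← B·(1+r) − €142.00.
Month 1: interest €113.33; balance after payment €5,242.33.
Month 2: interest €112.71; balance after payment €5,213.04.
Closed form: n = −ln(1 − rB₀/P)/ln(1+r) = −ln(0.20193)/ln(1.0215) ≈ 75.209, so the balance reaches zero during payment 76.

76 months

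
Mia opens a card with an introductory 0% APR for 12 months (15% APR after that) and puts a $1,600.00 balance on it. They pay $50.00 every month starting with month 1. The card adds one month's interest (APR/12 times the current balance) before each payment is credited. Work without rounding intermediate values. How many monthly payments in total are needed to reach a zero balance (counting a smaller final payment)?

36 months

Promo months 1–12 at r₀ = 0%/12 = 0; months 13+ at r₁ = 15%/12 = 0.0125.
After month 12 (no interest yet): B = $1,600.00 − 12·$50.00 = $1,000.00.
Then at r₁ with $50.00/mo: n₂ = −ln(1 − r₁·B/P)/ln(1+r₁) ≈ 23.16 → 24 more payments.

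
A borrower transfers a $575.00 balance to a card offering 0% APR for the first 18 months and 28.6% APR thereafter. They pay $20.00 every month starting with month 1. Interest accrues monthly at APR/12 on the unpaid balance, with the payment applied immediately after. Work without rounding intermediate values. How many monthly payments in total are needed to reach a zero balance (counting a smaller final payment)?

31 months

Promo months 1–18 at r₀ = 0%/12 = 0; months 19+ at r₁ = 28.6%/12 = 0.0238333.
After month 18 (no interest yet): B = $575.00 − 18·$20.00 = $215.00.
Then at r₁ with $20.00/mo: n₂ = −ln(1 − r₁·B/P)/ln(1+r₁) ≈ 12.57 → 13 more payments.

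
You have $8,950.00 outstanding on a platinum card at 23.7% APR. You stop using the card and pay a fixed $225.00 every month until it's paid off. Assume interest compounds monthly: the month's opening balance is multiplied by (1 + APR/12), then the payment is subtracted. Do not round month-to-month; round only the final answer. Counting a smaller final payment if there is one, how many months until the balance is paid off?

Monthly rate r = 23.7%/12 = 1.975% = 0.01975.
Recurrence: B ← B·(1+r) − $225.00.
Month 1: interest $176.76; balance after payment $8,901.76.
Month 2: interest $175.81; balance after payment $8,852.57.
Closed form: n = −ln(1 − rB₀/P)/ln(1+r) = −ln(0.21439)/ln(1.01975) ≈ 78.740, so the balance reaches zero during payment 79.

79 payments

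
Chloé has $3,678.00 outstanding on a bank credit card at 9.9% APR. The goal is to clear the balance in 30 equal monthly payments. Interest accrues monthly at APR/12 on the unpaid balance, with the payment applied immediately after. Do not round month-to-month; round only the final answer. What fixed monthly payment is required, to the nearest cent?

Monthly rate r = 9.9%/12 = 0.825% = 0.00825.
Level-payment amortization: P = B₀·r / (1 − (1+r)^(−n)) = 3678.00·0.00825 / (1 − 1.00825^(−30)).
Denominator 1 − (1+r)^(−30) = 0.218456637.
P = 30.3435 / 0.218456637 ≈ 138.90.

$138.90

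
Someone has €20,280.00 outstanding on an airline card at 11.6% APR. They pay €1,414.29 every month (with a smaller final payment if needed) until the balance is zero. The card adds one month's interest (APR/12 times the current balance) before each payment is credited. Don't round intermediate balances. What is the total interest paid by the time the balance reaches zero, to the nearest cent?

€1,657.67

Monthly rate r = 11.6%/12 = 0.966667% = 0.00966667.
Payoff takes n = ⌈−ln(1 − rB₀/P)/ln(1+r)⌉ = ⌈15.510⌉ = 16 payments; the last is €723.32.
Total paid = 15·€1,414.29 + €723.32 = €21,937.67.
Total interest = total paid − principal = €21,937.67 − €20,280.00 = €1,657.67.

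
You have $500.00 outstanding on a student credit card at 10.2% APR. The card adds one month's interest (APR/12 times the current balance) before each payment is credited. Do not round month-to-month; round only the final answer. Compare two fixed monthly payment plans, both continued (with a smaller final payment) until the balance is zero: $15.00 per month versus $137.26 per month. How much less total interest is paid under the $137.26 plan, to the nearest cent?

Monthly rate r = 10.2%/12 = 0.85% = 0.0085.
At $15.00/mo: n = ⌈−ln(1 − rB₀/P)/ln(1+r)⌉ = 40 payments (last $5.41); total interest = total paid − $500.00 = $90.41.
At $137.26/mo: 4 payments (last $98.40); total interest $10.18.
Interest saved = $90.41 − $10.18 = $80.23.

$80.23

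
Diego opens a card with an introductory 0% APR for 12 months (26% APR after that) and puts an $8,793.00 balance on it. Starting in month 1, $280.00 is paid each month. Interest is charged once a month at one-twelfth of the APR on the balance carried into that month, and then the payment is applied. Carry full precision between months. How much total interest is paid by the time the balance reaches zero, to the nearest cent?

Promo months 1–12 at r₀ = 0%/12 = 0; months 13+ at r₁ = 26%/12 = 0.0216667.
After month 12 (no interest yet): B = $8,793.00 − 12·$280.00 = $5,433.00.
Then at r₁ with $280.00/mo: n₂ = −ln(1 − r₁·B/P)/ln(1+r₁) ≈ 25.45 → 26 more payments.
Total paid = 37·$280.00 + $125.54 = $10,485.54; interest = $10,485.54 − $8,793.00 = $1,692.54.

$1,692.54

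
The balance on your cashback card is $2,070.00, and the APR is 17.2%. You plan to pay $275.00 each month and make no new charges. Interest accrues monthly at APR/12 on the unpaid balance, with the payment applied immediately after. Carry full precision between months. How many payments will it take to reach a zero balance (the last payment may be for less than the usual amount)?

Monthly rate r = 17.2%/12 = 1.43333% = 0.0143333.
Recurrence: B ← B·(1+r) − $275.00.
Month 1: interest $29.67; balance after payment $1,824.67.
Month 2: interest $26.15; balance after payment $1,575.82.
Closed form: n = −ln(1 − rB₀/P)/ln(1+r) = −ln(0.89211)/ln(1.01433) ≈ 8.022, so the balance reaches zero during payment 9.

9 payments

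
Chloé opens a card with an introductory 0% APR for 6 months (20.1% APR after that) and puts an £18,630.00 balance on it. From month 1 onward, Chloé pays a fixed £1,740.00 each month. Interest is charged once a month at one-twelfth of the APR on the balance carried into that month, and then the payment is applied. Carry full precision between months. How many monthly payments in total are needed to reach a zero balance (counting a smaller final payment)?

Promo months 1–6 at r₀ = 0%/12 = 0; months 7+ at r₁ = 20.1%/12 = 0.01675.
After month 6 (no interest yet): B = £18,630.00 − 6·£1,740.00 = £8,190.00.
Then at r₁ with £1,740.00/mo: n₂ = −ln(1 − r₁·B/P)/ln(1+r₁) ≈ 4.94 → 5 more payments.

11 payments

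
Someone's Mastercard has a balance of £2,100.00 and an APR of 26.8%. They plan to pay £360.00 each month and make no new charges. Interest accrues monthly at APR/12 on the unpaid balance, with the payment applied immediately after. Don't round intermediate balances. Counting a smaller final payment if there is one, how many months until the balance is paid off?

Monthly rate r = 26.8%/12 = 2.23333% = 0.0223333.
Recurrence: B ← B·(1+r) − £360.00.
Month 1: interest £46.90; balance after payment £1,786.90.
Month 2: interest £39.91; balance after payment £1,466.81.
Closed form: n = −ln(1 − rB₀/P)/ln(1+r) = −ln(0.86972)/ln(1.02233) ≈ 6.319, so the balance reaches zero during payment 7.

7 payments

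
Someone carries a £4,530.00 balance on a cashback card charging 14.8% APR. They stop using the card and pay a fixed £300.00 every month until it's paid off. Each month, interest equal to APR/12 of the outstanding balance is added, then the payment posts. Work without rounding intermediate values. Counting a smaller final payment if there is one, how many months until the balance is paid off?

Monthly rate r = 14.8%/12 = 1.23333% = 0.0123333.
Recurrence: B ← B·(1+r) − £300.00.
Month 1: interest £55.87; balance after payment £4,285.87.
Month 2: interest £52.86; balance after payment £4,038.73.
Closed form: n = −ln(1 − rB₀/P)/ln(1+r) = −ln(0.81377)/ln(1.01233) ≈ 16.812, so the balance reaches zero during payment 17.

17 months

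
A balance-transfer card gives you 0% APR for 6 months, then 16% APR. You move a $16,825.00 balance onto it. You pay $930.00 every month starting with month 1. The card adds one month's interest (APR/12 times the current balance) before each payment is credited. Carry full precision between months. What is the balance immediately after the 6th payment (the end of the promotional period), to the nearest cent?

$11,245.00

Promo months 1–6 at r₀ = 0%/12 = 0; months 7+ at r₁ = 16%/12 = 0.0133333.
After month 6 (no interest yet): B = $16,825.00 − 6·$930.00 = $11,245.00.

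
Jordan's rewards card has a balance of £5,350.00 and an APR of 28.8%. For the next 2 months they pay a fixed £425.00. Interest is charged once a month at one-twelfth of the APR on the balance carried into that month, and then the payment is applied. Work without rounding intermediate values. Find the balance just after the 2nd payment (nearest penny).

£4,749.68

Monthly rate r = 28.8%/12 = 2.4% = 0.024.
Each month: B ← B·(1+r) − £425.00.
Month 1: interest £128.40; balance after payment £5,053.40.
Month 2: interest £121.28; balance after payment £4,749.68.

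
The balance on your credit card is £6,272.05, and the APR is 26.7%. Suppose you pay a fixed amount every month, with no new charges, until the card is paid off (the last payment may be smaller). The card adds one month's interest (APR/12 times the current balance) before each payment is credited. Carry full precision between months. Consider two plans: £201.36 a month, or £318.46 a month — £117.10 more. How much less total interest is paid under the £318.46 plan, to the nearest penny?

£2,462.34

Monthly rate r = 26.7%/12 = 2.225% = 0.02225.
At £201.36/mo: n = ⌈−ln(1 − rB₀/P)/ln(1+r)⌉ = 54 payments (last £135.52); total interest = total paid − £6,272.05 = £4,535.55.
At £318.46/mo: 27 payments (last £65.30); total interest £2,073.21.
Interest saved = £4,535.55 − £2,073.21 = £2,462.34.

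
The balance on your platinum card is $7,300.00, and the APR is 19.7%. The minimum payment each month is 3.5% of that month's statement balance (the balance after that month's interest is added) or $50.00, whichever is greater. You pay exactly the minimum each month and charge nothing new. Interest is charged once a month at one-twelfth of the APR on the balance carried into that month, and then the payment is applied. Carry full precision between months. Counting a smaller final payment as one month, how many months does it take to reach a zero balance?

124 months

Monthly rate r = 19.7%/12 = 1.64167% = 0.0164167.
While 3.5% of the post-interest balance exceeds $50.00, each month B ← (B·(1+r))·(1 − 0.035), i.e. B shrinks by the factor (1+r)·0.965 = 0.98084.
This holds for months 1–86. Entering month 87 the balance is $1,383.07; 3.5% of the post-interest balance is now below $50.00, so the flat $50.00 minimum applies from here.
From month 87 a fixed $50.00 at rate r clears $1,383.07 in 38 more payments. Total: 86 + 38 = 124 months.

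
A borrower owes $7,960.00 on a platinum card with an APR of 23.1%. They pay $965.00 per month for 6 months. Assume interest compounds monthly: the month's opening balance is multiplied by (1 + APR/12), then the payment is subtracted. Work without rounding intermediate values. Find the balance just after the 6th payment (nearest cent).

Monthly rate r = 23.1%/12 = 1.925% = 0.01925.
Each month: B ← B·(1+r) − $965.00.
Month 1: interest $153.23; balance after payment $7,148.23.
Month 2: interest $137.60; balance after payment $6,320.83.
Month 3: interest $121.68; balance after payment $5,477.51.
Month 4: interest $105.44; balance after payment $4,617.95.
Month 5: interest $88.90; balance after payment $3,741.85.
Month 6: interest $72.03; balance after payment $2,848.88.

$2,848.88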